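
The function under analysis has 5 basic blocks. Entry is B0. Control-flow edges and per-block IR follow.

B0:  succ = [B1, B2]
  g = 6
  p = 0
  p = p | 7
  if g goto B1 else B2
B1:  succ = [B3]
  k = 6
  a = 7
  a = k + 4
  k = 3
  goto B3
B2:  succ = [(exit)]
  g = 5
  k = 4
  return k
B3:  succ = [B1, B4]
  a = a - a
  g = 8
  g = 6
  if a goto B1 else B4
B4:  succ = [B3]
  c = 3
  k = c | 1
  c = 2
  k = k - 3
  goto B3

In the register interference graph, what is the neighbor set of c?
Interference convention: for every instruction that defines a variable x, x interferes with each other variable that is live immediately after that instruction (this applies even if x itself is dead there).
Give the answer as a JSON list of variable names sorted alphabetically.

def/use:
  B0 def {g,p} use ∅
  B1 def {a,k} use ∅
  B2 def {g,k} use ∅
  B3 def {a,g} use {a}
  B4 def {c,k} use ∅

Liveness:
  B0 li=∅ lo=∅
  B1 li=∅ lo={a}
  B2 li=∅ lo=∅
  B3 li={a} lo={a}
  B4 li={a} lo={a}

Interfere edges:
  a — {c,g,k}
  c — {a,k}
  g — {a,p}
  k — {a,c}
  p — {g}

N(c) = ["a", "k"]

Answer: ["a", "k"]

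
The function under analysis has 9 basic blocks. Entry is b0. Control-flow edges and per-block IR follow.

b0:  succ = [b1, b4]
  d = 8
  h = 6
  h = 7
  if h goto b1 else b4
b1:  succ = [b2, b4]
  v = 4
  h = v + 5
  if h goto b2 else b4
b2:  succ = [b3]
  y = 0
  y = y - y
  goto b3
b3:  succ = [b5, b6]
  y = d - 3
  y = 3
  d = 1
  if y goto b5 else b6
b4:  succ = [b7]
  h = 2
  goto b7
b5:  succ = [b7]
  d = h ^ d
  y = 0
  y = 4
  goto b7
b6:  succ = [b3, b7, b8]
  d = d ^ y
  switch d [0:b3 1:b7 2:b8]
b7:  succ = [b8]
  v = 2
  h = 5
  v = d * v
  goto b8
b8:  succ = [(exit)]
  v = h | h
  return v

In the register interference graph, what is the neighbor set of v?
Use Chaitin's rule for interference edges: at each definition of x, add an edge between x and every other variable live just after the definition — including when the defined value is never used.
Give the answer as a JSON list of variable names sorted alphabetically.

Per-block:
  b0 def {d,h} use ∅
  b1 def {h,v} use ∅
  b2 def {y} use ∅
  b3 def {d,y} use {d}
  b4 def {h} use ∅
  b5 def {d,y} use {d,h}
  b6 def {d} use {d,y}
  b7 def {h,v} use {d}
  b8 def {v} use {h}

Backward fixpoint:
  b0 li=∅ lo={d}
  b1 li={d} lo={d,h}
  b2 li={d,h} lo={d,h}
  b3 li={d,h} lo={d,h,y}
  b4 li={d} lo={d}
  b5 li={d,h} lo={d}
  b6 li={d,h,y} lo={d,h}
  b7 li={d} lo={h}
  b8 li={h} lo=∅

Interfere edges:
  d: {h,v,y}
  h: {d,v,y}
  v: {d,h}
  y: {d,h}

N(v) = ["d", "h"]

Answer: ["d", "h"]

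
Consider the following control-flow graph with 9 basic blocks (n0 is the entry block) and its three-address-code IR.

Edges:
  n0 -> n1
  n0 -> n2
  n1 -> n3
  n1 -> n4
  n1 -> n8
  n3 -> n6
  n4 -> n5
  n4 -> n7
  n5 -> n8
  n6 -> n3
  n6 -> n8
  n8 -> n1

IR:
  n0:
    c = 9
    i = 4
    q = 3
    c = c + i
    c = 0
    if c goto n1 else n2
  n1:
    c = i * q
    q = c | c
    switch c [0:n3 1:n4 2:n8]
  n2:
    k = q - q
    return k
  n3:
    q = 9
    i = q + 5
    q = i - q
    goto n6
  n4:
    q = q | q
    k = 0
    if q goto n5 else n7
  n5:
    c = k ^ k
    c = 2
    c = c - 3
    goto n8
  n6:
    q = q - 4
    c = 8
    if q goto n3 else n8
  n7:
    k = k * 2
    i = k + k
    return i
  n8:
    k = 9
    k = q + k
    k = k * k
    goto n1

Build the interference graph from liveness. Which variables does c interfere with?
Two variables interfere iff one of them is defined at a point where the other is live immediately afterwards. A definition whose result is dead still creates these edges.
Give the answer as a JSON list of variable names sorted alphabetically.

Answer: ["i", "q"]

Derivation:
def/use:
  n0: def={c,i,q} ue=∅
  n1: def={c,q} ue={i,q}
  n2: def={k} ue={q}
  n3: def={i,q} ue=∅
  n4: def={k,q} ue={q}
  n5: def={c} ue={k}
  n6: def={c,q} ue={q}
  n7: def={i,k} ue={k}
  n8: def={k} ue={q}

Live sets:
  n0: in=∅ out={i,q}
  n1: in={i,q} out={i,q}
  n2: in={q} out=∅
  n3: in=∅ out={i,q}
  n4: in={i,q} out={i,k,q}
  n5: in={i,k,q} out={i,q}
  n6: in={i,q} out={i,q}
  n7: in={k} out=∅
  n8: in={i,q} out={i,q}

Interference:
  c — {i,q}
  i — {c,k,q}
  k — {i,q}
  q — {c,i,k}

N(c) = ["i", "q"]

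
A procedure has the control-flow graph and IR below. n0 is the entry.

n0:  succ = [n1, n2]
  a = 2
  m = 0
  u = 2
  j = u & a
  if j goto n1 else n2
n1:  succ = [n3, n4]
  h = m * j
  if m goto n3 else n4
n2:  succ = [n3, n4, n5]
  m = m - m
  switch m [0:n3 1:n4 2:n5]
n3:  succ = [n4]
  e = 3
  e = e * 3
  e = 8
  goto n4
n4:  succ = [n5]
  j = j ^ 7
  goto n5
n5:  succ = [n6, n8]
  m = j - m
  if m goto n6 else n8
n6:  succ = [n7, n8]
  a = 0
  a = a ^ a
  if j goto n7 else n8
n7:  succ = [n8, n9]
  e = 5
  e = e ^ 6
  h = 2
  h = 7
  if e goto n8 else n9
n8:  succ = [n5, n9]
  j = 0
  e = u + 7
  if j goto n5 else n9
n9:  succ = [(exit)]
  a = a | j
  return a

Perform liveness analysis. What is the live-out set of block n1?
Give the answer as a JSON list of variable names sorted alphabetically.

Answer: ["a", "j", "m", "u"]

Working:
Block summaries:
  n0 def {a,j,m,u} use ∅
  n1 def {h} use {j,m}
  n2 def {m} use {m}
  n3 def {e} use ∅
  n4 def {j} use {j}
  n5 def {m} use {j,m}
  n6 def {a} use {j}
  n7 def {e,h} use ∅
  n8 def {e,j} use {u}
  n9 def {a} use {a,j}

Live sets:
  n0 li=∅ lo={a,j,m,u}
  n1 li={a,j,m,u} lo={a,j,m,u}
  n2 li={a,j,m,u} lo={a,j,m,u}
  n3 li={a,j,m,u} lo={a,j,m,u}
  n4 li={a,j,m,u} lo={a,j,m,u}
  n5 li={a,j,m,u} lo={a,j,m,u}
  n6 li={j,m,u} lo={a,j,m,u}
  n7 li={a,j,m,u} lo={a,j,m,u}
  n8 li={a,m,u} lo={a,j,m,u}
  n9 li={a,j} lo=∅

live-out(n1) = ["a", "j", "m", "u"]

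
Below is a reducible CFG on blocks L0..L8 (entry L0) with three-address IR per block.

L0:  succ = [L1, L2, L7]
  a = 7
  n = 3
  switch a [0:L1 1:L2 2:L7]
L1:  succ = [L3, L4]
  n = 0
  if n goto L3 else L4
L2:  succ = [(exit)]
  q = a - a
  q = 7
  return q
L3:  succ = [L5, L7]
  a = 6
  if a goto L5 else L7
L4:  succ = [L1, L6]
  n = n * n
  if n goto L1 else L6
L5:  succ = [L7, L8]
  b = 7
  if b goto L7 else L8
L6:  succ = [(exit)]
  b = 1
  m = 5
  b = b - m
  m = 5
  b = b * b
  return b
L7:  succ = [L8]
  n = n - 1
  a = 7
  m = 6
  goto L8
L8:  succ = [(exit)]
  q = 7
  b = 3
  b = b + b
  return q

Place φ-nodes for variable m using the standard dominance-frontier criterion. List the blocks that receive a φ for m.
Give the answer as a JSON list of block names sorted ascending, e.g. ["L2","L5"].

idom tree: L1←L0 L2←L0 L3←L1 L4←L1 L5←L3 L6←L4 L7←L0 L8←L0
Dom at joins:
  L1: preds {L0,L4}: {L0} ∩ {L0,L1,L4} = {L0}; idom=L0
  L7: preds {L0,L3,L5}: {L0} ∩ {L0,L1,L3} ∩ {L0,L1,L3,L5} = {L0}; idom=L0
  L8: preds {L5,L7}: {L0,L1,L3,L5} ∩ {L0,L7} = {L0}; idom=L0

Frontier:
  join L1 pred L0: · stop@L0
  join L1 pred L4: L4→L1 stop@L0
  join L7 pred L0: · stop@L0
  join L7 pred L3: L3→L1 stop@L0
  join L7 pred L5: L5→L3→L1 stop@L0
  join L8 pred L5: L5→L3→L1 stop@L0
  join L8 pred L7: L7 stop@L0
  L0: DF=∅
  L1: DF={L1,L7,L8}
  L2: DF=∅
  L3: DF={L7,L8}
  L4: DF={L1}
  L5: DF={L7,L8}
  L6: DF=∅
  L7: DF={L8}
  L8: DF=∅

φ for m: defs {L6,L7}
  DF⁺ = {L8}

Answer: ["L8"]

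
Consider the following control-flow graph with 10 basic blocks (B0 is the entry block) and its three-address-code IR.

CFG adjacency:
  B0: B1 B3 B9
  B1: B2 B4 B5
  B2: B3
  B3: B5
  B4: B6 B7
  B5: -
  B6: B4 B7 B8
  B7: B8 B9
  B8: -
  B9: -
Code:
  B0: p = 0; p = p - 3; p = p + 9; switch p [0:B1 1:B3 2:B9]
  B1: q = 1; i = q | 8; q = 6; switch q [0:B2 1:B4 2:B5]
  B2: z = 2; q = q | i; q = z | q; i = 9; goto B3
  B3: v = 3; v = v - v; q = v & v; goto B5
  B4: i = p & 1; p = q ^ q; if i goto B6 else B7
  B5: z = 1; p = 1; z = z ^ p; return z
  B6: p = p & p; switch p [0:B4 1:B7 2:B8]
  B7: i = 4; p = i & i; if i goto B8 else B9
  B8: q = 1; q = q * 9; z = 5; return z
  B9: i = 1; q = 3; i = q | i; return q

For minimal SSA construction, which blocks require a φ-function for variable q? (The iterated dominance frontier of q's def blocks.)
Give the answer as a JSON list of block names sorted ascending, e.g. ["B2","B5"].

idom tree: B1←B0 B2←B1 B3←B0 B4←B1 B5←B0 B6←B4 B7←B4 B8←B4 B9←B0
Dom at joins:
  B3: preds {B0,B2}: {B0} ∩ {B0,B1,B2} = {B0}; idom=B0
  B4: preds {B1,B6}: {B0,B1} ∩ {B0,B1,B4,B6} = {B0,B1}; idom=B1
  B5: preds {B1,B3}: {B0,B1} ∩ {B0,B3} = {B0}; idom=B0
  B7: preds {B4,B6}: {B0,B1,B4} ∩ {B0,B1,B4,B6} = {B0,B1,B4}; idom=B4
  B8: preds {B6,B7}: {B0,B1,B4,B6} ∩ {B0,B1,B4,B7} = {B0,B1,B4}; idom=B4
  B9: preds {B0,B7}: {B0} ∩ {B0,B1,B4,B7} = {B0}; idom=B0

DF walk-up:
  join B3 pred B0: · stop@B0
  join B3 pred B2: B2→B1 stop@B0
  join B4 pred B1: · stop@B1
  join B4 pred B6: B6→B4 stop@B1
  join B5 pred B1: B1 stop@B0
  join B5 pred B3: B3 stop@B0
  join B7 pred B4: · stop@B4
  join B7 pred B6: B6 stop@B4
  join B8 pred B6: B6 stop@B4
  join B8 pred B7: B7 stop@B4
  join B9 pred B0: · stop@B0
  join B9 pred B7: B7→B4→B1 stop@B0
  DF(B0)=∅
  DF(B1)={B3,B5,B9}
  DF(B2)={B3}
  DF(B3)={B5}
  DF(B4)={B4,B9}
  DF(B5)=∅
  DF(B6)={B4,B7,B8}
  DF(B7)={B8,B9}
  DF(B8)=∅
  DF(B9)=∅

φ for q: defs {B1,B2,B3,B8,B9}
  DF⁺ = {B3,B5,B9}

Answer: ["B3", "B5", "B9"]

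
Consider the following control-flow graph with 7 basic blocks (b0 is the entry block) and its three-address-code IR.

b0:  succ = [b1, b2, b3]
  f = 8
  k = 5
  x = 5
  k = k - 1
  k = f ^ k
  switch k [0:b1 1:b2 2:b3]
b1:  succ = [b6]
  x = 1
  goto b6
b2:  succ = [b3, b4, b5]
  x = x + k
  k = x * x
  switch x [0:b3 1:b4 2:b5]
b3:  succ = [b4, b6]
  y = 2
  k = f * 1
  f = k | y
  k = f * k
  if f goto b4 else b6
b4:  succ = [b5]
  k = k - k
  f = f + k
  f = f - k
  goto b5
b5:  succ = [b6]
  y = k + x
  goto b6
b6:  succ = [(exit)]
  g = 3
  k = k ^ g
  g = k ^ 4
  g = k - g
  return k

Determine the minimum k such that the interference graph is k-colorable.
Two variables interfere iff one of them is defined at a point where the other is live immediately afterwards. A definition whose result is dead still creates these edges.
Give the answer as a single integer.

Answer: 4

Analysis:
Block summaries:
  b0 def {f,k,x} use ∅
  b1 def {x} use ∅
  b2 def {k,x} use {k,x}
  b3 def {f,k,y} use {f}
  b4 def {f,k} use {f,k}
  b5 def {y} use {k,x}
  b6 def {g,k} use {k}

Backward fixpoint:
  live b0: ∅→{f,k,x}
  live b1: {k}→{k}
  live b2: {f,k,x}→{f,k,x}
  live b3: {f,x}→{f,k,x}
  live b4: {f,k,x}→{k,x}
  live b5: {k,x}→{k}
  live b6: {k}→∅

Interfere edges:
  f — {k,x,y}
  g — {k}
  k — {f,g,x,y}
  x — {f,k,y}
  y — {f,k,x}

Chromatic number:
  {f,k,x,y} pairwise interfere (4-clique) ⇒ χ ≥ 4
  assign f→c1 g→c1 k→c0 x→c2 y→c3 — no edge inside a register ⇒ χ ≤ 4
  χ = 4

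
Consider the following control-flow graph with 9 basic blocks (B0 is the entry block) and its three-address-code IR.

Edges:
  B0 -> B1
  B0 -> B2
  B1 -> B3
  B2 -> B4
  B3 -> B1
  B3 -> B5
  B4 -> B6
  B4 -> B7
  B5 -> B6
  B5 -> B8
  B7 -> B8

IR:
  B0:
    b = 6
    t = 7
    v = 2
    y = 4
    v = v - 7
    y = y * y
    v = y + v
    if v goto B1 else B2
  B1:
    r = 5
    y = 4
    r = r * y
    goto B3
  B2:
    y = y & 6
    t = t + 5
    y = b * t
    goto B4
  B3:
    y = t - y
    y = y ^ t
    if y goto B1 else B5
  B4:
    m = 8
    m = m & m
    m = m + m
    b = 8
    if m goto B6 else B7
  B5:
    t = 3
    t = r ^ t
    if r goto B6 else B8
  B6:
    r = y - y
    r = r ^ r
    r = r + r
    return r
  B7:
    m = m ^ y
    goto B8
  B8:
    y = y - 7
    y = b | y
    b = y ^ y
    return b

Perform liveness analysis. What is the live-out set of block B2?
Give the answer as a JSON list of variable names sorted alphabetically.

Answer: ["y"]

Derivation:
def/use:
  B0 def {b,t,v,y} use ∅
  B1 def {r,y} use ∅
  B2 def {t,y} use {b,t,y}
  B3 def {y} use {t,y}
  B4 def {b,m} use ∅
  B5 def {t} use {r}
  B6 def {r} use {y}
  B7 def {m} use {m,y}
  B8 def {b,y} use {b,y}

Live sets:
  live B0: ∅→{b,t,y}
  live B1: {b,t}→{b,r,t,y}
  live B2: {b,t,y}→{y}
  live B3: {b,r,t,y}→{b,r,t,y}
  live B4: {y}→{b,m,y}
  live B5: {b,r,y}→{b,y}
  live B6: {y}→∅
  live B7: {b,m,y}→{b,y}
  live B8: {b,y}→∅

live-out(B2) = ["y"]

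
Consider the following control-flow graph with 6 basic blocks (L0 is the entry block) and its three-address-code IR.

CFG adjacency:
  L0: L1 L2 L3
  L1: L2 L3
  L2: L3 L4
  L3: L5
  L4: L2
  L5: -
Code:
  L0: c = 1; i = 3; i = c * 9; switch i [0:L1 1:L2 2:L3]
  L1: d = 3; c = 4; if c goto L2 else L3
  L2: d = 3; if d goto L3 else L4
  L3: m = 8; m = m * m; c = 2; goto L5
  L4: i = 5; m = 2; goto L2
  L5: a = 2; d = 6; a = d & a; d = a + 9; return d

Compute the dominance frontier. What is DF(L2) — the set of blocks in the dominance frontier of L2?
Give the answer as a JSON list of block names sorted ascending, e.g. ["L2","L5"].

Answer: ["L2", "L3"]

Derivation:
idom tree: L1←L0 L2←L0 L3←L0 L4←L2 L5←L3
Join-block Dom:
  L2: preds {L0,L1,L4}: {L0} ∩ {L0,L1} ∩ {L0,L2,L4} = {L0}; idom=L0
  L3: preds {L0,L1,L2}: {L0} ∩ {L0,L1} ∩ {L0,L2} = {L0}; idom=L0

DF derivation:
  L2←L0: walk · to L0
  L2←L1: walk L1 to L0
  L2←L4: walk L4→L2 to L0
  L3←L0: walk · to L0
  L3←L1: walk L1 to L0
  L3←L2: walk L2 to L0
  L0: DF=∅
  L1: DF={L2,L3}
  L2: DF={L2,L3}
  L3: DF=∅
  L4: DF={L2}
  L5: DF=∅

DF(L2) = ["L2", "L3"]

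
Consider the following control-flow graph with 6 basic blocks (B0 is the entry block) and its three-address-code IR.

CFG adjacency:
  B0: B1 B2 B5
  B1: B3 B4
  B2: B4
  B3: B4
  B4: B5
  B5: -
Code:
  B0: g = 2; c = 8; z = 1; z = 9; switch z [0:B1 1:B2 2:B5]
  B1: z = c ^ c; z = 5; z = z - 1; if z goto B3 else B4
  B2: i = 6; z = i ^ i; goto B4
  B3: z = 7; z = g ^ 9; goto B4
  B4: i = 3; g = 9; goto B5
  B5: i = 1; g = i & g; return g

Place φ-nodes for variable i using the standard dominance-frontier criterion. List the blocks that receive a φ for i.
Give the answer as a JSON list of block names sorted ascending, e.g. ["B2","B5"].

Answer: ["B4", "B5"]

Derivation:
idom tree: B1←B0 B2←B0 B3←B1 B4←B0 B5←B0
Dom at joins:
  B4: preds {B1,B2,B3}: {B0,B1} ∩ {B0,B2} ∩ {B0,B1,B3} = {B0}; idom=B0
  B5: preds {B0,B4}: {B0} ∩ {B0,B4} = {B0}; idom=B0

DF derivation:
  B4←B1: walk B1 to B0
  B4←B2: walk B2 to B0
  B4←B3: walk B3→B1 to B0
  B5←B0: walk · to B0
  B5←B4: walk B4 to B0
  DF(B0)=∅
  DF(B1)={B4}
  DF(B2)={B4}
  DF(B3)={B4}
  DF(B4)={B5}
  DF(B5)=∅

φ for i: defs {B2,B4,B5}
  DF⁺ = {B4,B5}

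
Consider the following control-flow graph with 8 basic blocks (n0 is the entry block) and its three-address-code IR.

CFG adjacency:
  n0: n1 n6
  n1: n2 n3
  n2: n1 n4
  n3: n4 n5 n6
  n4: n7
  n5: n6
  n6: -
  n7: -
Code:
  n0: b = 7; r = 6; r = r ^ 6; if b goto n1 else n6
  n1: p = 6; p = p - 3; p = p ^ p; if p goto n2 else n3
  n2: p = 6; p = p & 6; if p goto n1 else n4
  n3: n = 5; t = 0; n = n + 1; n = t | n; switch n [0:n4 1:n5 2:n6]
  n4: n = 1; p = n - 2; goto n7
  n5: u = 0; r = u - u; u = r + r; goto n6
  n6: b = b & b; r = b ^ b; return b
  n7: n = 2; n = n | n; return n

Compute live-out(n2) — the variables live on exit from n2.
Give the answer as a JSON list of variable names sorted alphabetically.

Per-block:
  n0: def={b,r} ue=∅
  n1: def={p} ue=∅
  n2: def={p} ue=∅
  n3: def={n,t} ue=∅
  n4: def={n,p} ue=∅
  n5: def={r,u} ue=∅
  n6: def={b,r} ue={b}
  n7: def={n} ue=∅

Liveness:
  live n0: ∅→{b}
  live n1: {b}→{b}
  live n2: {b}→{b}
  live n3: {b}→{b}
  live n4: ∅→∅
  live n5: {b}→{b}
  live n6: {b}→∅
  live n7: ∅→∅

live-out(n2) = ["b"]

Answer: ["b"]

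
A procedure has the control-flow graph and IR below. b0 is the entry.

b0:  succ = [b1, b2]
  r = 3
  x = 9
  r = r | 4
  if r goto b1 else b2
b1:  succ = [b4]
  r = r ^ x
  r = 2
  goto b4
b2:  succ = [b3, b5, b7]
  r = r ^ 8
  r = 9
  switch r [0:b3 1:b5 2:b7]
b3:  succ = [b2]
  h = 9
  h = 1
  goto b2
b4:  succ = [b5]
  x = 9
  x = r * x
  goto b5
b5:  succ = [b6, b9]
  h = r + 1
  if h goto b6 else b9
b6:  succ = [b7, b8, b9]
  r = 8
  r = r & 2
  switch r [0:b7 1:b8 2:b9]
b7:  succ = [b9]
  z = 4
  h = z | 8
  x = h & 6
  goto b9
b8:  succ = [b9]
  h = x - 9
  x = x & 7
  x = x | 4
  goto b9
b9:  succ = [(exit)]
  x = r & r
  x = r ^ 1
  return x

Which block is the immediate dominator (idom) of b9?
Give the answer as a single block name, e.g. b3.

Answer: b0

Analysis:
idom tree: b1←b0 b2←b0 b3←b2 b4←b1 b5←b0 b6←b5 b7←b0 b8←b6 b9←b0
Dom at joins:
  b2: preds {b0,b3}: {b0} ∩ {b0,b2,b3} = {b0}; idom=b0
  b5: preds {b2,b4}: {b0,b2} ∩ {b0,b1,b4} = {b0}; idom=b0
  b7: preds {b2,b6}: {b0,b2} ∩ {b0,b5,b6} = {b0}; idom=b0
  b9: preds {b5,b6,b7,b8}: {b0,b5} ∩ {b0,b5,b6} ∩ {b0,b7} ∩ {b0,b5,b6,b8} = {b0}; idom=b0

idom(b9) = b0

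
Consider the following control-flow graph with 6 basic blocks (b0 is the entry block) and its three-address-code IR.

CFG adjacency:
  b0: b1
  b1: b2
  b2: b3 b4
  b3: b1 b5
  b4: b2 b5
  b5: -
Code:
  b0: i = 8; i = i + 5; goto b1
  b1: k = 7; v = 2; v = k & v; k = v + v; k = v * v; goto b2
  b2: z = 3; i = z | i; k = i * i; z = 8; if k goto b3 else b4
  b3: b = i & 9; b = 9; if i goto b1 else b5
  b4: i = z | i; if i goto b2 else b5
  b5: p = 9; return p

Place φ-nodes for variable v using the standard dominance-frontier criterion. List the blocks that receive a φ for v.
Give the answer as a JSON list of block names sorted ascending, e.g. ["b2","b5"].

Answer: ["b1"]

Derivation:
idom tree: b1←b0 b2←b1 b3←b2 b4←b2 b5←b2
Dom at joins:
  b1: preds {b0,b3}: {b0} ∩ {b0,b1,b2,b3} = {b0}; idom=b0
  b2: preds {b1,b4}: {b0,b1} ∩ {b0,b1,b2,b4} = {b0,b1}; idom=b1
  b5: preds {b3,b4}: {b0,b1,b2,b3} ∩ {b0,b1,b2,b4} = {b0,b1,b2}; idom=b2

DF derivation:
  join b1 pred b0: · stop@b0
  join b1 pred b3: b3→b2→b1 stop@b0
  join b2 pred b1: · stop@b1
  join b2 pred b4: b4→b2 stop@b1
  join b5 pred b3: b3 stop@b2
  join b5 pred b4: b4 stop@b2
  b0: DF=∅
  b1: DF={b1}
  b2: DF={b1,b2}
  b3: DF={b1,b5}
  b4: DF={b2,b5}
  b5: DF=∅

φ for v: defs {b1}
  DF⁺ = {b1}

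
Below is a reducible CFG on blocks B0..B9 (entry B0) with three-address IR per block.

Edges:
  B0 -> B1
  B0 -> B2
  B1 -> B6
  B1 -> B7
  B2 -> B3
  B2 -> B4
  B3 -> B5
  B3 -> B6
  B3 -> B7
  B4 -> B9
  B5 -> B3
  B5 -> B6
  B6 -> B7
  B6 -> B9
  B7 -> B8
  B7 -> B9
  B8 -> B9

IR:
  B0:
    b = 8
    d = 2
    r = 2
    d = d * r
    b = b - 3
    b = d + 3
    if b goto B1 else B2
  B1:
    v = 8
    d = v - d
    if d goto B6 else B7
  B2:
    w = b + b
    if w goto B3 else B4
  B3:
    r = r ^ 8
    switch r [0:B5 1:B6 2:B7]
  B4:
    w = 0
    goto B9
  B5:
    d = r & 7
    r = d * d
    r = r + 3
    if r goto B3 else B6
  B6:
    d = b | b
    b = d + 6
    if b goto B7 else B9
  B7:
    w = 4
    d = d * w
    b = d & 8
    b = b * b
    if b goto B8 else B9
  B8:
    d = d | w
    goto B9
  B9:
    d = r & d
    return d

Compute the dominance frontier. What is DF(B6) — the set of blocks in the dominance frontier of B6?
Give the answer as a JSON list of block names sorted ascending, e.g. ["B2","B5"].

Answer: ["B7", "B9"]

Working:
idom tree: B1←B0 B2←B0 B3←B2 B4←B2 B5←B3 B6←B0 B7←B0 B8←B7 B9←B0
Join-block Dom:
  B3: preds {B2,B5}: {B0,B2} ∩ {B0,B2,B3,B5} = {B0,B2}; idom=B2
  B6: preds {B1,B3,B5}: {B0,B1} ∩ {B0,B2,B3} ∩ {B0,B2,B3,B5} = {B0}; idom=B0
  B7: preds {B1,B3,B6}: {B0,B1} ∩ {B0,B2,B3} ∩ {B0,B6} = {B0}; idom=B0
  B9: preds {B4,B6,B7,B8}: {B0,B2,B4} ∩ {B0,B6} ∩ {B0,B7} ∩ {B0,B7,B8} = {B0}; idom=B0

Frontier:
  B3←B2: walk · to B2
  B3←B5: walk B5→B3 to B2
  B6←B1: walk B1 to B0
  B6←B3: walk B3→B2 to B0
  B6←B5: walk B5→B3→B2 to B0
  B7←B1: walk B1 to B0
  B7←B3: walk B3→B2 to B0
  B7←B6: walk B6 to B0
  B9←B4: walk B4→B2 to B0
  B9←B6: walk B6 to B0
  B9←B7: walk B7 to B0
  B9←B8: walk B8→B7 to B0
  DF(B0)=∅
  DF(B1)={B6,B7}
  DF(B2)={B6,B7,B9}
  DF(B3)={B3,B6,B7}
  DF(B4)={B9}
  DF(B5)={B3,B6}
  DF(B6)={B7,B9}
  DF(B7)={B9}
  DF(B8)={B9}
  DF(B9)=∅

DF(B6) = ["B7", "B9"]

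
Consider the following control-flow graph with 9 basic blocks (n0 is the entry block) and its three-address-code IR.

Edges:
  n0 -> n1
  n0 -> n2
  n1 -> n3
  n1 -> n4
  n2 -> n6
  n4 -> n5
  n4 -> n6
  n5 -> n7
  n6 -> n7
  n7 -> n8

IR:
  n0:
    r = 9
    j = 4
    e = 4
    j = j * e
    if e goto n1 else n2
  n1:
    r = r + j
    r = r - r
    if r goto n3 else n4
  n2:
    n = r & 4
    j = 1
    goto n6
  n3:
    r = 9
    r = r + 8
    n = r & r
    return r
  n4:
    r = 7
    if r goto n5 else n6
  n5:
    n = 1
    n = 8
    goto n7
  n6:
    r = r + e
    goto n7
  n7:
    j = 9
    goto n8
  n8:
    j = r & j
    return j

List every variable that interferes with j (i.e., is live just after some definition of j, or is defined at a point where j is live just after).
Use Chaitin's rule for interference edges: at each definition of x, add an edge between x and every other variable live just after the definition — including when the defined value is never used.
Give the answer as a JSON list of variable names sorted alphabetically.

Answer: ["e", "r"]

Working:
Per-block:
  n0 def {e,j,r} use ∅
  n1 def {r} use {j,r}
  n2 def {j,n} use {r}
  n3 def {n,r} use ∅
  n4 def {r} use ∅
  n5 def {n} use ∅
  n6 def {r} use {e,r}
  n7 def {j} use ∅
  n8 def {j} use {j,r}

Backward fixpoint:
  n0 li=∅ lo={e,j,r}
  n1 li={e,j,r} lo={e}
  n2 li={e,r} lo={e,r}
  n3 li=∅ lo=∅
  n4 li={e} lo={e,r}
  n5 li={r} lo={r}
  n6 li={e,r} lo={r}
  n7 li={r} lo={j,r}
  n8 li={j,r} lo=∅

Interference:
  e: {j,n,r}
  j: {e,r}
  n: {e,r}
  r: {e,j,n}

N(j) = ["e", "r"]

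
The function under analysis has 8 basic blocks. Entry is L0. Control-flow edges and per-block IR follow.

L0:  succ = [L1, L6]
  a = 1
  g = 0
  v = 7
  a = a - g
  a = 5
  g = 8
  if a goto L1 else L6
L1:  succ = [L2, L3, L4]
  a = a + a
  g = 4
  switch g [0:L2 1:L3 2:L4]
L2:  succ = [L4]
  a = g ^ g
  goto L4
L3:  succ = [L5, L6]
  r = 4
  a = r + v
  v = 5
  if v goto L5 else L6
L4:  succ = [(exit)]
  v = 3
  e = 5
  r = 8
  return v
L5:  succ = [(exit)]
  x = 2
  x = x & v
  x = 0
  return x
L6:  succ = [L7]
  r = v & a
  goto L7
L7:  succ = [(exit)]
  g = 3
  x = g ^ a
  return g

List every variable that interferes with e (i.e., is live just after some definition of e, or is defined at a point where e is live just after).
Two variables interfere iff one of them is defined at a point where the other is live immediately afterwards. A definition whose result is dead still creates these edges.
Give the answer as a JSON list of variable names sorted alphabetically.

Per-block:
  L0: {a,g,v} / ∅
  L1: {a,g} / {a}
  L2: {a} / {g}
  L3: {a,r,v} / {v}
  L4: {e,r,v} / ∅
  L5: {x} / {v}
  L6: {r} / {a,v}
  L7: {g,x} / {a}

Live sets:
  L0 li=∅ lo={a,v}
  L1 li={a,v} lo={g,v}
  L2 li={g} lo=∅
  L3 li={v} lo={a,v}
  L4 li=∅ lo=∅
  L5 li={v} lo=∅
  L6 li={a,v} lo={a}
  L7 li={a} lo=∅

Interference:
  a↔{g,r,v}
  e↔{v}
  g↔{a,v,x}
  r↔{a,v}
  v↔{a,e,g,r,x}
  x↔{g,v}

N(e) = ["v"]

Answer: ["v"]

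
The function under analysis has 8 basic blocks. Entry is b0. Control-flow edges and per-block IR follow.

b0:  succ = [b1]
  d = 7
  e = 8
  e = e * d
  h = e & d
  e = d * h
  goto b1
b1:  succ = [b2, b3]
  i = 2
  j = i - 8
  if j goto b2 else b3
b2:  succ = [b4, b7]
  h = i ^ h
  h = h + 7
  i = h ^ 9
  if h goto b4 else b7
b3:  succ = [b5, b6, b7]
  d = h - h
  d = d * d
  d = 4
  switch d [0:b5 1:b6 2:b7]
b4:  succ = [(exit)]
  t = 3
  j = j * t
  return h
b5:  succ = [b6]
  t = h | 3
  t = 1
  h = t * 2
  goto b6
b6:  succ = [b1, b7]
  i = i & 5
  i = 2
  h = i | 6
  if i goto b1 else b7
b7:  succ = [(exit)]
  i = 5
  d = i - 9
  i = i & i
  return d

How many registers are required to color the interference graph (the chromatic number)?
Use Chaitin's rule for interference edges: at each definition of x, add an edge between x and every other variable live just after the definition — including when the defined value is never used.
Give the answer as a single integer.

Per-block:
  b0 def {d,e,h} use ∅
  b1 def {i,j} use ∅
  b2 def {h,i} use {h,i}
  b3 def {d} use {h}
  b4 def {j,t} use {h,j}
  b5 def {h,t} use {h}
  b6 def {h,i} use {i}
  b7 def {d,i} use ∅

Backward fixpoint:
  b0: in=∅ out={h}
  b1: in={h} out={h,i,j}
  b2: in={h,i,j} out={h,j}
  b3: in={h,i} out={h,i}
  b4: in={h,j} out=∅
  b5: in={h,i} out={i}
  b6: in={i} out={h}
  b7: in=∅ out=∅

Interference:
  d — {e,h,i}
  e — {d,h}
  h — {d,e,i,j,t}
  i — {d,h,j,t}
  j — {h,i,t}
  t — {h,i,j}

Chromatic number:
  clique {h,i,j,t} ⇒ need ≥ 4
  assign d→r2 e→r1 h→r0 i→r1 j→r2 t→r3 — no edge inside a register ⇒ χ ≤ 4
  χ = 4

Answer: 4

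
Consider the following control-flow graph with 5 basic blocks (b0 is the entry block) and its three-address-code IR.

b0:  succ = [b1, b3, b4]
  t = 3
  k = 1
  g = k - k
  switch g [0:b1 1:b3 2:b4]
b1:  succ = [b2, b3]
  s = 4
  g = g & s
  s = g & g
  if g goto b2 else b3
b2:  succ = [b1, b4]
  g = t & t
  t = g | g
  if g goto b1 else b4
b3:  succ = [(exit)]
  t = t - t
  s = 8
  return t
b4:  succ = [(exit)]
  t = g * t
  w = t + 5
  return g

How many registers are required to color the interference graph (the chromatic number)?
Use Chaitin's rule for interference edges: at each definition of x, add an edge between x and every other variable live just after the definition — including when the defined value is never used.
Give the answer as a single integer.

Block summaries:
  b0: def={g,k,t} ue=∅
  b1: def={g,s} ue={g}
  b2: def={g,t} ue={t}
  b3: def={s,t} ue={t}
  b4: def={t,w} ue={g,t}

Liveness:
  b0 li=∅ lo={g,t}
  b1 li={g,t} lo={t}
  b2 li={t} lo={g,t}
  b3 li={t} lo=∅
  b4 li={g,t} lo=∅

Conflict graph:
  g↔{s,t,w}
  k↔{t}
  s↔{g,t}
  t↔{g,k,s}
  w↔{g}

Chromatic number:
  clique {g,s,t} ⇒ need ≥ 3
  assign g→r0 k→r0 s→r2 t→r1 w→r1 — no edge inside a register ⇒ χ ≤ 3
  χ = 3

Answer: 3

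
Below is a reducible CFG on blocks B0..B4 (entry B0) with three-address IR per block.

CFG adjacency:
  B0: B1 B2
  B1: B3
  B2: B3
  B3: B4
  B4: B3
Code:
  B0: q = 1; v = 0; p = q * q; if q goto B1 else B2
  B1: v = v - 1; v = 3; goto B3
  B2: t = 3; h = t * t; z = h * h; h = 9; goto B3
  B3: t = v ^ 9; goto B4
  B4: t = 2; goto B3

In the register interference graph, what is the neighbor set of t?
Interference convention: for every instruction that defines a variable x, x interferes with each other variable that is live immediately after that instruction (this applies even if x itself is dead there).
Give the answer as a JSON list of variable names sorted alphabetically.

Answer: ["v"]

Derivation:
Per-block:
  B0: {p,q,v} / ∅
  B1: {v} / {v}
  B2: {h,t,z} / ∅
  B3: {t} / {v}
  B4: {t} / ∅

Backward fixpoint:
  live B0: ∅→{v}
  live B1: {v}→{v}
  live B2: {v}→{v}
  live B3: {v}→{v}
  live B4: {v}→{v}

Interfere edges:
  h — {v}
  p — {q,v}
  q — {p,v}
  t — {v}
  v — {h,p,q,t,z}
  z — {v}

N(t) = ["v"]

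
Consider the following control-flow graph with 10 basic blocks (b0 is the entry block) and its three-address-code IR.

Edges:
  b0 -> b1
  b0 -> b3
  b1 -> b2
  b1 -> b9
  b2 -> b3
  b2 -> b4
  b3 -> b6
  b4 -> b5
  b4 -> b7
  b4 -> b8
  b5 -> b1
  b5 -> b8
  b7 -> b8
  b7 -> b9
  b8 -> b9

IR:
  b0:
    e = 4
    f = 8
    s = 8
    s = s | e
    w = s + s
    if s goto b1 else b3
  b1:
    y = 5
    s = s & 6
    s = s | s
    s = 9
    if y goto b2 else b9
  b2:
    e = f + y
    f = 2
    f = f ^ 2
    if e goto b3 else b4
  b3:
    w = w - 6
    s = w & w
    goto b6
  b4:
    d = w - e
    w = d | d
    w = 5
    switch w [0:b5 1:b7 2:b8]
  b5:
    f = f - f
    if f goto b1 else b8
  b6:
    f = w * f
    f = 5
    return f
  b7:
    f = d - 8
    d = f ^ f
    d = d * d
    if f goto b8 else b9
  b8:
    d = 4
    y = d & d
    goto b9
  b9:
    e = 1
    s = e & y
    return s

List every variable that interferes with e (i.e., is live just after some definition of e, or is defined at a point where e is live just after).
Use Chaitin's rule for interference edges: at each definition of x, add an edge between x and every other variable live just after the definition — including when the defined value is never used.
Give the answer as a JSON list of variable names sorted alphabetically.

Answer: ["f", "s", "w", "y"]

Analysis:
Per-block:
  b0: def={e,f,s,w} ue=∅
  b1: def={s,y} ue={s}
  b2: def={e,f} ue={f,y}
  b3: def={s,w} ue={w}
  b4: def={d,w} ue={e,w}
  b5: def={f} ue={f}
  b6: def={f} ue={f,w}
  b7: def={d,f} ue={d}
  b8: def={d,y} ue=∅
  b9: def={e,s} ue={y}

Liveness:
  b0: in=∅ out={f,s,w}
  b1: in={f,s,w} out={f,s,w,y}
  b2: in={f,s,w,y} out={e,f,s,w,y}
  b3: in={f,w} out={f,w}
  b4: in={e,f,s,w,y} out={d,f,s,w,y}
  b5: in={f,s,w} out={f,s,w}
  b6: in={f,w} out=∅
  b7: in={d,y} out={y}
  b8: in=∅ out={y}
  b9: in={y} out=∅

Interfere edges:
  d↔{f,s,w,y}
  e↔{f,s,w,y}
  f↔{d,e,s,w,y}
  s↔{d,e,f,w,y}
  w↔{d,e,f,s,y}
  y↔{d,e,f,s,w}

N(e) = ["f", "s", "w", "y"]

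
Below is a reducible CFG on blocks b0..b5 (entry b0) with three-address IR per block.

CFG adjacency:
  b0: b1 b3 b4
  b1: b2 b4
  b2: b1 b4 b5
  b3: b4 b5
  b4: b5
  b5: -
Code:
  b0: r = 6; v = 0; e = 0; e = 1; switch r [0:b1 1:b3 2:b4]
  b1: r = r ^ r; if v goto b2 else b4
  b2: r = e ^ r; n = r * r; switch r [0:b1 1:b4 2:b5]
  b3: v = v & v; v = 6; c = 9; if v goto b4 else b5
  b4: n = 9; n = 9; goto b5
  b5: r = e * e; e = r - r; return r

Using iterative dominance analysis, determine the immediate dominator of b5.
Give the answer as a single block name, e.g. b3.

idom tree: b1←b0 b2←b1 b3←b0 b4←b0 b5←b0
Dom at joins:
  b1: preds {b0,b2}: {b0} ∩ {b0,b1,b2} = {b0}; idom=b0
  b4: preds {b0,b1,b2,b3}: {b0} ∩ {b0,b1} ∩ {b0,b1,b2} ∩ {b0,b3} = {b0}; idom=b0
  b5: preds {b2,b3,b4}: {b0,b1,b2} ∩ {b0,b3} ∩ {b0,b4} = {b0}; idom=b0

idom(b5) = b0

Answer: b0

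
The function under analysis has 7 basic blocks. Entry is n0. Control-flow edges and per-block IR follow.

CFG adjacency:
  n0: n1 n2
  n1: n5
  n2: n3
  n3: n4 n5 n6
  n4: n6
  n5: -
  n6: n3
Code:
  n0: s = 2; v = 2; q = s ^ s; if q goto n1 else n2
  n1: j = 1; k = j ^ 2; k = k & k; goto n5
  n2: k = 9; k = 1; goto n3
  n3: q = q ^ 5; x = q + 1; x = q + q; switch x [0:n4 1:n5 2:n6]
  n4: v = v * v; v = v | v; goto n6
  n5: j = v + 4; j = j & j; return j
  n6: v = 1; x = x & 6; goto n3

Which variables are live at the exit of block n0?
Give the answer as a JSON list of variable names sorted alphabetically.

Answer: ["q", "v"]

Derivation:
Block summaries:
  n0: def={q,s,v} ue=∅
  n1: def={j,k} ue=∅
  n2: def={k} ue=∅
  n3: def={q,x} ue={q}
  n4: def={v} ue={v}
  n5: def={j} ue={v}
  n6: def={v,x} ue={x}

Live sets:
  live n0: ∅→{q,v}
  live n1: {v}→{v}
  live n2: {q,v}→{q,v}
  live n3: {q,v}→{q,v,x}
  live n4: {q,v,x}→{q,x}
  live n5: {v}→∅
  live n6: {q,x}→{q,v}

live-out(n0) = ["q", "v"]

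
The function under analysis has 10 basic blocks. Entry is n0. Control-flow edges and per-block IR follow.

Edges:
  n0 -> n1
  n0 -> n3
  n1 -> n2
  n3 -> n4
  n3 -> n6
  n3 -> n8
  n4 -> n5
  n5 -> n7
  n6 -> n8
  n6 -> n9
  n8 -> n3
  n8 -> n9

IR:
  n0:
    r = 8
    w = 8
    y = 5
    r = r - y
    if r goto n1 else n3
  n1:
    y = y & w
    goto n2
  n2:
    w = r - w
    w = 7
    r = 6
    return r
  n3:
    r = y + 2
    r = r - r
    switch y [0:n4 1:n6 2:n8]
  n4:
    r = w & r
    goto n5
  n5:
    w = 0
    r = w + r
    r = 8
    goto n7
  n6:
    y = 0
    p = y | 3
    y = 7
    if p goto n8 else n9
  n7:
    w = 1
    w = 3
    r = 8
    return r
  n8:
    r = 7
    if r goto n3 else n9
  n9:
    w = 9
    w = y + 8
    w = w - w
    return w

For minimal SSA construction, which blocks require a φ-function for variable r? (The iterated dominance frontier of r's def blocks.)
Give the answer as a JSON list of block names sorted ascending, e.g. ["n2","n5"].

idom tree: n1←n0 n2←n1 n3←n0 n4←n3 n5←n4 n6←n3 n7←n5 n8←n3 n9←n3
Dom∩ at merges:
  n3: preds {n0,n8}: {n0} ∩ {n0,n3,n8} = {n0}; idom=n0
  n8: preds {n3,n6}: {n0,n3} ∩ {n0,n3,n6} = {n0,n3}; idom=n3
  n9: preds {n6,n8}: {n0,n3,n6} ∩ {n0,n3,n8} = {n0,n3}; idom=n3

DF derivation:
  n3←n0: walk · to n0
  n3←n8: walk n8→n3 to n0
  n8←n3: walk · to n3
  n8←n6: walk n6 to n3
  n9←n6: walk n6 to n3
  n9←n8: walk n8 to n3
  n0: DF=∅
  n1: DF=∅
  n2: DF=∅
  n3: DF={n3}
  n4: DF=∅
  n5: DF=∅
  n6: DF={n8,n9}
  n7: DF=∅
  n8: DF={n3,n9}
  n9: DF=∅

φ for r: defs {n0,n2,n3,n4,n5,n7,n8}
  DF⁺ = {n3,n9}

Answer: ["n3", "n9"]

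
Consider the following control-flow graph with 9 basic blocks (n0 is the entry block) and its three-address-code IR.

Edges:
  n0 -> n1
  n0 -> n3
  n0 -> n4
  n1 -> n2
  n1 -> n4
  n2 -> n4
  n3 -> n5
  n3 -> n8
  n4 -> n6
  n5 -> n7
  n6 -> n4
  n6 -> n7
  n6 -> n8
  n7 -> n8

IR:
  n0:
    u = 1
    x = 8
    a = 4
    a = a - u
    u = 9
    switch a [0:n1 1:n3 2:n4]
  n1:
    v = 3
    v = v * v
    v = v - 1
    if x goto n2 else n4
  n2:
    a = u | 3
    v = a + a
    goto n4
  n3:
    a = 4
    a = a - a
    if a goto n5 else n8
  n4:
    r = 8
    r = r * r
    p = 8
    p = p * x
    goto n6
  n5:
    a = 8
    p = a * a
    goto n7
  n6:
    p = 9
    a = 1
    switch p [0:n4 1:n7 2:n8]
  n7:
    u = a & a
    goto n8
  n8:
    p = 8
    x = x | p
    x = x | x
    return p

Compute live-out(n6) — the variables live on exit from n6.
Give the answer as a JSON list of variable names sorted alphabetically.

Per-block:
  n0: {a,u,x} / ∅
  n1: {v} / {x}
  n2: {a,v} / {u}
  n3: {a} / ∅
  n4: {p,r} / {x}
  n5: {a,p} / ∅
  n6: {a,p} / ∅
  n7: {u} / {a}
  n8: {p,x} / {x}

Liveness:
  live n0: ∅→{u,x}
  live n1: {u,x}→{u,x}
  live n2: {u,x}→{x}
  live n3: {x}→{x}
  live n4: {x}→{x}
  live n5: {x}→{a,x}
  live n6: {x}→{a,x}
  live n7: {a,x}→{x}
  live n8: {x}→∅

live-out(n6) = ["a", "x"]

Answer: ["a", "x"]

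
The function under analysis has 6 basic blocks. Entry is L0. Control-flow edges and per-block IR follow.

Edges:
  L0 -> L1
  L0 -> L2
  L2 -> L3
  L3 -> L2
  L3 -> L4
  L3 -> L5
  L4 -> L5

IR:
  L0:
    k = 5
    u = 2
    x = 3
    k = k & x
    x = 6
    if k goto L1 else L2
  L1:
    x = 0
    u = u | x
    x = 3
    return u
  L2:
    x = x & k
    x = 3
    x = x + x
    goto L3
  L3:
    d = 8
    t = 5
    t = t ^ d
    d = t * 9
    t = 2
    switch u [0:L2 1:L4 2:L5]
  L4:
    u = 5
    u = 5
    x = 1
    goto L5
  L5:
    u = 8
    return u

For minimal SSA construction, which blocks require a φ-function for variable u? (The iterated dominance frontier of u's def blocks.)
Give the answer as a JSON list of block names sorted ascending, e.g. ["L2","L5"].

idom tree: L1←L0 L2←L0 L3←L2 L4←L3 L5←L3
Dom at joins:
  L2: preds {L0,L3}: {L0} ∩ {L0,L2,L3} = {L0}; idom=L0
  L5: preds {L3,L4}: {L0,L2,L3} ∩ {L0,L2,L3,L4} = {L0,L2,L3}; idom=L3

DF derivation:
  join L2 pred L0: · stop@L0
  join L2 pred L3: L3→L2 stop@L0
  join L5 pred L3: · stop@L3
  join L5 pred L4: L4 stop@L3
  DF(L0)=∅
  DF(L1)=∅
  DF(L2)={L2}
  DF(L3)={L2}
  DF(L4)={L5}
  DF(L5)=∅

φ for u: defs {L0,L1,L4,L5}
  DF⁺ = {L5}

Answer: ["L5"]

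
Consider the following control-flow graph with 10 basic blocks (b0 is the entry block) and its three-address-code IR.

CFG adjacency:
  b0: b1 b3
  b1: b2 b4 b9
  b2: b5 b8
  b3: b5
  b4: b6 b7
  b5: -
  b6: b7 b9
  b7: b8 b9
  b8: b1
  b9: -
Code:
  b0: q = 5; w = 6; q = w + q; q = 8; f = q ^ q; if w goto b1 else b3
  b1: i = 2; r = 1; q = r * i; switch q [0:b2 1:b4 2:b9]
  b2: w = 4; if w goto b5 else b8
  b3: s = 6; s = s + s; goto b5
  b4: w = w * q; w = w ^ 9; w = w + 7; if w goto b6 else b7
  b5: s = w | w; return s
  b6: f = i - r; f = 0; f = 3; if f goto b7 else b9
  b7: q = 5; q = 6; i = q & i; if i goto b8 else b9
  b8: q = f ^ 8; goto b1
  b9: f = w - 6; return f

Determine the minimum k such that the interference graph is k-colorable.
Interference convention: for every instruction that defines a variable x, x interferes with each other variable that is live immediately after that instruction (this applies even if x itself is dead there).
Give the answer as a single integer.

Answer: 5

Analysis:
def/use:
  b0: def={f,q,w} ue=∅
  b1: def={i,q,r} ue=∅
  b2: def={w} ue=∅
  b3: def={s} ue=∅
  b4: def={w} ue={q,w}
  b5: def={s} ue={w}
  b6: def={f} ue={i,r}
  b7: def={i,q} ue={i}
  b8: def={q} ue={f}
  b9: def={f} ue={w}

Backward fixpoint:
  b0 li=∅ lo={f,w}
  b1 li={f,w} lo={f,i,q,r,w}
  b2 li={f} lo={f,w}
  b3 li={w} lo={w}
  b4 li={f,i,q,r,w} lo={f,i,r,w}
  b5 li={w} lo=∅
  b6 li={i,r,w} lo={f,i,w}
  b7 li={f,i,w} lo={f,w}
  b8 li={f,w} lo={f,w}
  b9 li={w} lo=∅

Interference:
  f↔{i,q,r,w}
  i↔{f,q,r,w}
  q↔{f,i,r,w}
  r↔{f,i,q,w}
  s↔{w}
  w↔{f,i,q,r,s}

Chromatic number:
  {f,i,q,r,w} pairwise interfere (5-clique) ⇒ χ ≥ 5
  assign f→R1 i→R2 q→R3 r→R4 s→R1 w→R0 — no edge inside a register ⇒ χ ≤ 5
  χ = 5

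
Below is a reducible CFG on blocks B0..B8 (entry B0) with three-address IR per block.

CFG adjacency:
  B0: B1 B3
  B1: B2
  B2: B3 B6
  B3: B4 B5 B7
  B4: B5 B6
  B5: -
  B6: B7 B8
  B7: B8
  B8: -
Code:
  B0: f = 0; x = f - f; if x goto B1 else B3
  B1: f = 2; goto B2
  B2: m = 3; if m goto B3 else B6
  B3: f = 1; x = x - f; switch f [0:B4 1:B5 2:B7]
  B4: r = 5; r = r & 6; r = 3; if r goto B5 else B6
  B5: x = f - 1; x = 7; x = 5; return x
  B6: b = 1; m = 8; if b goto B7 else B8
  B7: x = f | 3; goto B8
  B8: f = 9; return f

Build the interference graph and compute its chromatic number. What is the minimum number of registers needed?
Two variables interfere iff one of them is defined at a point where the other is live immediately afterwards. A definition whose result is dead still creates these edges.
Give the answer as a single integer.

Per-block:
  B0: {f,x} / ∅
  B1: {f} / ∅
  B2: {m} / ∅
  B3: {f,x} / {x}
  B4: {r} / ∅
  B5: {x} / {f}
  B6: {b,m} / ∅
  B7: {x} / {f}
  B8: {f} / ∅

Live sets:
  B0: in=∅ out={x}
  B1: in={x} out={f,x}
  B2: in={f,x} out={f,x}
  B3: in={x} out={f}
  B4: in={f} out={f}
  B5: in={f} out=∅
  B6: in={f} out={f}
  B7: in={f} out=∅
  B8: in=∅ out=∅

Interference:
  b — {f,m}
  f — {b,m,r,x}
  m — {b,f,x}
  r — {f}
  x — {f,m}

Colouring:
  lower bound: {b,f,m} mutually conflict ⇒ χ ≥ 3
  3-colouring: R0={f}  R1={m,r}  R2={b,x}
  χ = 3

Answer: 3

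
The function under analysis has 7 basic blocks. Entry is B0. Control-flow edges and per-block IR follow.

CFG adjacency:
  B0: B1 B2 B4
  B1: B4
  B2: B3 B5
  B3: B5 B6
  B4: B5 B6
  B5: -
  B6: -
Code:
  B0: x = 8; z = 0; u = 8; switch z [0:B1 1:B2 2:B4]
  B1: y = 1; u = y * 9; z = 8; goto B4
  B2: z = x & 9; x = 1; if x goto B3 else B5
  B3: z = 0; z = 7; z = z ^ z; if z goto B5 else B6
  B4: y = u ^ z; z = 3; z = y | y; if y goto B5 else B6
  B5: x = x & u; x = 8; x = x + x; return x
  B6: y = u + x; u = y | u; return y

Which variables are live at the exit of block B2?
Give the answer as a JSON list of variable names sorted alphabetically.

def/use:
  B0: {u,x,z} / ∅
  B1: {u,y,z} / ∅
  B2: {x,z} / {x}
  B3: {z} / ∅
  B4: {y,z} / {u,z}
  B5: {x} / {u,x}
  B6: {u,y} / {u,x}

Live sets:
  B0 li=∅ lo={u,x,z}
  B1 li={x} lo={u,x,z}
  B2 li={u,x} lo={u,x}
  B3 li={u,x} lo={u,x}
  B4 li={u,x,z} lo={u,x}
  B5 li={u,x} lo=∅
  B6 li={u,x} lo=∅

live-out(B2) = ["u", "x"]

Answer: ["u", "x"]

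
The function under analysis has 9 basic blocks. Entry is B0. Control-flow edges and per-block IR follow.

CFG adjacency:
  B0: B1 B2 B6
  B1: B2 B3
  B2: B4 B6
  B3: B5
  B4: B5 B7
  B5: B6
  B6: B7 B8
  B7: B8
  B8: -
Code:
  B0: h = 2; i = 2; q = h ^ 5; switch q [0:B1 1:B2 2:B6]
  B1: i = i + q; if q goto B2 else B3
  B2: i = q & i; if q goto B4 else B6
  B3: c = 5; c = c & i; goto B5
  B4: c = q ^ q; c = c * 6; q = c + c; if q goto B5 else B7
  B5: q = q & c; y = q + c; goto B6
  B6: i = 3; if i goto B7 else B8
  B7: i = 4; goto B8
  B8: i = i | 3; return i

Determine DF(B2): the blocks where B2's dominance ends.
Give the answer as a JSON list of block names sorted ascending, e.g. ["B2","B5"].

Answer: ["B5", "B6", "B7"]

Derivation:
idom tree: B1←B0 B2←B0 B3←B1 B4←B2 B5←B0 B6←B0 B7←B0 B8←B0
Dom∩ at merges:
  B2: preds {B0,B1}: {B0} ∩ {B0,B1} = {B0}; idom=B0
  B5: preds {B3,B4}: {B0,B1,B3} ∩ {B0,B2,B4} = {B0}; idom=B0
  B6: preds {B0,B2,B5}: {B0} ∩ {B0,B2} ∩ {B0,B5} = {B0}; idom=B0
  B7: preds {B4,B6}: {B0,B2,B4} ∩ {B0,B6} = {B0}; idom=B0
  B8: preds {B6,B7}: {B0,B6} ∩ {B0,B7} = {B0}; idom=B0

Frontier:
  B2←B0: walk · to B0
  B2←B1: walk B1 to B0
  B5←B3: walk B3→B1 to B0
  B5←B4: walk B4→B2 to B0
  B6←B0: walk · to B0
  B6←B2: walk B2 to B0
  B6←B5: walk B5 to B0
  B7←B4: walk B4→B2 to B0
  B7←B6: walk B6 to B0
  B8←B6: walk B6 to B0
  B8←B7: walk B7 to B0
  DF(B0)=∅
  DF(B1)={B2,B5}
  DF(B2)={B5,B6,B7}
  DF(B3)={B5}
  DF(B4)={B5,B7}
  DF(B5)={B6}
  DF(B6)={B7,B8}
  DF(B7)={B8}
  DF(B8)=∅

DF(B2) = ["B5", "B6", "B7"]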